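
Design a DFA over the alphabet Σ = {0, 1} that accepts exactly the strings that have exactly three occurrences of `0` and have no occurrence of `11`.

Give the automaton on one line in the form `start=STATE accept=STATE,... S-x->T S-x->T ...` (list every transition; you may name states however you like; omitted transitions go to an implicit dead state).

start=q0 accept=q6,q10 q0-0->q1 q0-1->q2 q1-0->q3 q1-1->q4 q2-0->q1 q2-1->q5 q3-0->q6 q3-1->q7 q4-0->q3 q4-1->q8 q5-0->q8 q5-1->q5 q6-0->q9 q6-1->q10 q7-0->q6 q7-1->q11 q8-0->q11 q8-1->q8 q9-0->q9 q9-1->q12 q10-0->q9 q10-1->q13 q11-0->q13 q11-1->q11 q12-0->q9 q12-1->q14 q13-0->q14 q13-1->q13 q14-0->q14 q14-1->q14

Build one automaton per condition and run them in lockstep. The first has 5 states tracking the count of `0`s, saturating at 4; the second has 3 states tracking partial matches of the forbidden pattern `11`. A product state is a pair (one from each), accepting exactly when both do.
With 15 states:
          0    1  
>  q0     q1   q2 
   q1     q3   q4 
   q2     q1   q5 
   q3     q6   q7 
   q4     q3   q8 
   q5     q8   q5 
 * q6     q9  q10 
   q7     q6  q11 
   q8    q11   q8 
   q9     q9  q12 
 * q10    q9  q13 
   q11   q13  q11 
   q12    q9  q14 
   q13   q14  q13 
   q14   q14  q14 
(> = start, * = accepting)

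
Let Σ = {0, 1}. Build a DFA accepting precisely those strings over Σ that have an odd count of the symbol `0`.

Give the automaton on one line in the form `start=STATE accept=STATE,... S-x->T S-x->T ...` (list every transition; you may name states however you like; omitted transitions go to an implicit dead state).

start=s0 accept=s1 s0-0->s1 s0-1->s0 s1-0->s0 s1-1->s1

Keep the running count of `0`s modulo 2: each `0` advances along the cycle s0 → s1 → s0 while other symbols loop. Accept at s1.
        0   1  
>  s0   s1  s0 
 * s1   s0  s1 
(> = start, * = accepting)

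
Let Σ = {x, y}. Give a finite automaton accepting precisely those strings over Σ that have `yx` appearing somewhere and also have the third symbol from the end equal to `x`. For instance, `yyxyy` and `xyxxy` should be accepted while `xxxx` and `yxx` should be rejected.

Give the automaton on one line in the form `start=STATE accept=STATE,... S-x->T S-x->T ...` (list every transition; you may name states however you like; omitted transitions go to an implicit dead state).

Build one automaton per condition and run them in lockstep. One (3 states) tracks whether and how much of `yx` has been seen; the other (15 states) tracks the last 3 symbols read. Each combined state is a pair, one component from each; accept when both components accept. Minimizing collapses redundant product states.
With 11 states:
          x    y  
>  s0     s1   s2 
   s1     s1   s3 
   s2     s4   s2 
   s3     s5   s2 
   s4     s6   s7 
 * s5     s6   s7 
   s6     s8   s9 
   s7     s5  s10 
 * s8     s8   s9 
 * s9     s5  s10 
 * s10    s4   s2 
(> = start, * = accepting)

start=s0 accept=s5,s8,s9,s10 s0-x->s1 s0-y->s2 s1-x->s1 s1-y->s3 s2-x->s4 s2-y->s2 s3-x->s5 s3-y->s2 s4-x->s6 s4-y->s7 s5-x->s6 s5-y->s7 s6-x->s8 s6-y->s9 s7-x->s5 s7-y->s10 s8-x->s8 s8-y->s9 s9-x->s5 s9-y->s10 s10-x->s4 s10-y->s2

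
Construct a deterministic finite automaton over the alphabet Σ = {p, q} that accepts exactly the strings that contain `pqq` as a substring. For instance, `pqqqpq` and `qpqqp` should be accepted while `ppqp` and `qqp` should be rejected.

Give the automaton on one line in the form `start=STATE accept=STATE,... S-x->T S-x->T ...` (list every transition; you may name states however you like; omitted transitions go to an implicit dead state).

States s0..s2 record the length of the longest prefix of `pqq` that matches the current input suffix. Reaching s3 means `pqq` has been seen, and we stay there forever. Accept from s3.
        p   q  
>  s0   s1  s0 
   s1   s1  s2 
   s2   s1  s3 
 * s3   s3  s3 
(> = start, * = accepting)

start=s0 accept=s3 s0-p->s1 s0-q->s0 s1-p->s1 s1-q->s2 s2-p->s1 s2-q->s3 s3-p->s3 s3-q->s3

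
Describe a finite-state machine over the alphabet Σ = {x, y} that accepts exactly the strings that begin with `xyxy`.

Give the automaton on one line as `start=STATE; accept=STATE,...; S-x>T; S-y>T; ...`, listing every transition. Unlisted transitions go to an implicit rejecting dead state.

start=q0; accept=q4; q0-x>q1; q0-y>q5; q1-x>q5; q1-y>q2; q2-x>q3; q2-y>q5; q3-x>q5; q3-y>q4; q4-x>q4; q4-y>q4; q5-x>q5; q5-y>q5

Walk along `xyxy` while the input agrees: from q0 take `x` to q1, and so on. Any deviation drops to the rejecting sink q5. Once q4 is reached the prefix is confirmed and every continuation is accepted.
With 6 states:
        x   y  
>  q0   q1  q5 
   q1   q5  q2 
   q2   q3  q5 
   q3   q5  q4 
 * q4   q4  q4 
   q5   q5  q5 
(> = start, * = accepting)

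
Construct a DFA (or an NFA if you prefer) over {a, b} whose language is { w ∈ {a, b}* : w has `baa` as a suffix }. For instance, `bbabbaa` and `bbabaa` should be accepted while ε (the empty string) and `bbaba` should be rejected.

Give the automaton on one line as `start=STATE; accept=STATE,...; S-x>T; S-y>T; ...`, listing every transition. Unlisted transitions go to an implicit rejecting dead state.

start=q0; accept=q3; q0-a>q0; q0-b>q1; q1-a>q2; q1-b>q1; q2-a>q3; q2-b>q1; q3-a>q0; q3-b>q1

Remember how much of `baa` the current input suffix matches. State q0 means no match yet; q1 means the last symbol is `b`; q2 means the last 2 symbols are `ba`; q3 means the last 3 symbols are `baa`. Only q3 accepts. On a mismatch, fall back to the longest proper suffix that is still a prefix of `baa`.
4 states suffice.
        a   b  
>  q0   q0  q1 
   q1   q2  q1 
   q2   q3  q1 
 * q3   q0  q1 
(> = start, * = accepting)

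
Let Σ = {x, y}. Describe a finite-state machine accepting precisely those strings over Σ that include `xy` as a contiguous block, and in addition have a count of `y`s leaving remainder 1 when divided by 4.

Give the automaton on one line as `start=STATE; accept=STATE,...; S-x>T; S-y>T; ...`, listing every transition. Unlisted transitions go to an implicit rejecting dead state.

Handle the two conditions separately and then intersect. One (3 states) tracks whether and how much of `xy` has been seen; the other (4 states) tracks the count of `y`s modulo 4. Each combined state is a pair, one component from each; accept when both components accept. Minimizing collapses redundant product states.
With 9 states:
        x   y  
>  s0   s1  s2 
   s1   s1  s3 
   s2   s4  s5 
 * s3   s3  s6 
   s4   s4  s6 
   s5   s6  s7 
   s6   s6  s8 
   s7   s8  s0 
   s8   s8  s1 
(> = start, * = accepting)

start=s0; accept=s3; s0-x>s1; s0-y>s2; s1-x>s1; s1-y>s3; s2-x>s4; s2-y>s5; s3-x>s3; s3-y>s6; s4-x>s4; s4-y>s6; s5-x>s6; s5-y>s7; s6-x>s6; s6-y>s8; s7-x>s8; s7-y>s0; s8-x>s8; s8-y>s1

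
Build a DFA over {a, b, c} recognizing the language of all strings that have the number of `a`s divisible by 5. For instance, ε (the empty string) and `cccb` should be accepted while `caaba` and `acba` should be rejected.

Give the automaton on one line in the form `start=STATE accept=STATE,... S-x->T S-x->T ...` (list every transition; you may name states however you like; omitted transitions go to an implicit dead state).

The only thing that matters is how many `a`s have appeared, reduced mod 5. Use one state per residue: q0 for 0, …, q4 for 4. Reading `a` moves to the next residue; anything else stays put. q0 is accepting.
5 states suffice.
        a   b   c  
>* q0   q1  q0  q0 
   q1   q2  q1  q1 
   q2   q3  q2  q2 
   q3   q4  q3  q3 
   q4   q0  q4  q4 
(> = start, * = accepting)

start=q0 accept=q0 q0-a->q1 q0-b->q0 q0-c->q0 q1-a->q2 q1-b->q1 q1-c->q1 q2-a->q3 q2-b->q2 q2-c->q2 q3-a->q4 q3-b->q3 q3-c->q3 q4-a->q0 q4-b->q4 q4-c->q4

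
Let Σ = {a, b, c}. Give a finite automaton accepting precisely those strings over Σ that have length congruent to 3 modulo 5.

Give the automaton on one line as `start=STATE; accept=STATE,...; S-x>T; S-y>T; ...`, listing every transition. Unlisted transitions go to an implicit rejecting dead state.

Count input length modulo 5: every symbol advances one step around the cycle q0 → q1 → q2 → q3 → q4 → q0. Accept at q3.
        a   b   c  
>  q0   q1  q1  q1 
   q1   q2  q2  q2 
   q2   q3  q3  q3 
 * q3   q4  q4  q4 
   q4   q0  q0  q0 
(> = start, * = accepting)

start=q0; accept=q3; q0-a>q1; q0-b>q1; q0-c>q1; q1-a>q2; q1-b>q2; q1-c>q2; q2-a>q3; q2-b>q3; q2-c>q3; q3-a>q4; q3-b>q4; q3-c>q4; q4-a>q0; q4-b>q0; q4-c>q0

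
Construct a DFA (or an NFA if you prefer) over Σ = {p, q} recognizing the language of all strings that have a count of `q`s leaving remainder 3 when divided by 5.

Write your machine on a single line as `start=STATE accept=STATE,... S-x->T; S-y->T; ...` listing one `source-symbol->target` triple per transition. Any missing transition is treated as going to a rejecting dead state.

Keep the running count of `q`s modulo 5: each `q` advances along the cycle S0 → S1 → S2 → S3 → S4 → S0 while other symbols loop. Accept at S3.
With 5 states:
        p   q  
>  S0   S0  S1 
   S1   S1  S2 
   S2   S2  S3 
 * S3   S3  S4 
   S4   S4  S0 
(> = start, * = accepting)

start=S0; accept=S3; S0-p->S0; S0-q->S1; S1-p->S1; S1-q->S2; S2-p->S2; S2-q->S3; S3-p->S3; S3-q->S4; S4-p->S4; S4-q->S0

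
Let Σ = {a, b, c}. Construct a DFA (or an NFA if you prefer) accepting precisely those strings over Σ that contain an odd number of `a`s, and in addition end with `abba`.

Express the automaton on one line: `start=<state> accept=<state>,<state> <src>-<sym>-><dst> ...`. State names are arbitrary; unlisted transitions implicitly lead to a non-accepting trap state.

Build one automaton per condition and run them in lockstep. The first has 2 states tracking the count of `a`s modulo 2; the second has 5 states tracking how much of the suffix `abba` has currently been matched. A product state is a pair (one from each), accepting exactly when both do. Minimizing collapses redundant product states.
        a   b   c  
>  S0   S1  S0  S0 
   S1   S2  S1  S1 
   S2   S1  S3  S0 
   S3   S1  S4  S0 
   S4   S5  S0  S0 
 * S5   S2  S1  S1 
(> = start, * = accepting)

start=S0 accept=S5 S0-a->S1 S0-b->S0 S0-c->S0 S1-a->S2 S1-b->S1 S1-c->S1 S2-a->S1 S2-b->S3 S2-c->S0 S3-a->S1 S3-b->S4 S3-c->S0 S4-a->S5 S4-b->S0 S4-c->S0 S5-a->S2 S5-b->S1 S5-c->S1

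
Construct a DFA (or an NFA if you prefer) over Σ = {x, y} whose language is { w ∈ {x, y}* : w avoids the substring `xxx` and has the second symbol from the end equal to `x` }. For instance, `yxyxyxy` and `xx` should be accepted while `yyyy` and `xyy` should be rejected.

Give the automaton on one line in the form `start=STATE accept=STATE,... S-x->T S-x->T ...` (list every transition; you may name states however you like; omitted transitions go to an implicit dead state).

start=s0 accept=s2,s3 s0-x->s1 s0-y->s0 s1-x->s2 s1-y->s3 s2-x->s4 s2-y->s3 s3-x->s1 s3-y->s0 s4-x->s4 s4-y->s4

Build one automaton per condition and run them in lockstep. One (4 states) tracks partial matches of the forbidden pattern `xxx`; the other (7 states) tracks the last 2 symbols read. Each combined state is a pair, one component from each; accept when both components accept. After merging equivalent states the machine shrinks.
With 5 states:
        x   y  
>  s0   s1  s0 
   s1   s2  s3 
 * s2   s4  s3 
 * s3   s1  s0 
   s4   s4  s4 
(> = start, * = accepting)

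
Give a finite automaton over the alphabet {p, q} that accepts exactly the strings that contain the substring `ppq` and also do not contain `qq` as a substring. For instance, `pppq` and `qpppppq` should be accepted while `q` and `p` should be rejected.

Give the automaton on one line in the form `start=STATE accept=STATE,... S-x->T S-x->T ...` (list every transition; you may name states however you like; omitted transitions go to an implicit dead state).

Handle the two conditions separately and then intersect. The first has 4 states tracking whether and how much of `ppq` has been seen; the second has 3 states tracking partial matches of the forbidden pattern `qq`. A product state is a pair (one from each), accepting exactly when both do. After merging equivalent states the machine shrinks.
With 7 states:
        p   q  
>  s0   s1  s2 
   s1   s3  s2 
   s2   s1  s4 
   s3   s3  s5 
   s4   s4  s4 
 * s5   s6  s4 
 * s6   s6  s5 
(> = start, * = accepting)

start=s0 accept=s5,s6 s0-p->s1 s0-q->s2 s1-p->s3 s1-q->s2 s2-p->s1 s2-q->s4 s3-p->s3 s3-q->s5 s4-p->s4 s4-q->s4 s5-p->s6 s5-q->s4 s6-p->s6 s6-q->s5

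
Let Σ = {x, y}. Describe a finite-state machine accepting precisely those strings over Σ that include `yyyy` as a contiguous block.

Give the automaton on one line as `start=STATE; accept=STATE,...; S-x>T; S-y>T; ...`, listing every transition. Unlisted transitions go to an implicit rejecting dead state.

start=s0; accept=s4; s0-x>s0; s0-y>s1; s1-x>s0; s1-y>s2; s2-x>s0; s2-y>s3; s3-x>s0; s3-y>s4; s4-x>s4; s4-y>s4

States s0..s3 record the length of the longest prefix of `yyyy` that matches the current input suffix. Reaching s4 means `yyyy` has been seen, and we stay there forever. Accept from s4.
5 states suffice.
        x   y  
>  s0   s0  s1 
   s1   s0  s2 
   s2   s0  s3 
   s3   s0  s4 
 * s4   s4  s4 
(> = start, * = accepting)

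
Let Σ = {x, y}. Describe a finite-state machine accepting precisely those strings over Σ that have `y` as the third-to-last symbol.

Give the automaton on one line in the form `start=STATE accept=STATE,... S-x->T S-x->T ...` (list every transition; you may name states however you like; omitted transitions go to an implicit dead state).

start=S0 accept=S11,S12,S13,S14 S0-x->S1 S0-y->S2 S1-x->S3 S1-y->S4 S2-x->S5 S2-y->S6 S3-x->S7 S3-y->S8 S4-x->S9 S4-y->S10 S5-x->S11 S5-y->S12 S6-x->S13 S6-y->S14 S7-x->S7 S7-y->S8 S8-x->S9 S8-y->S10 S9-x->S11 S9-y->S12 S10-x->S13 S10-y->S14 S11-x->S7 S11-y->S8 S12-x->S9 S12-y->S10 S13-x->S11 S13-y->S12 S14-x->S13 S14-y->S14

A DFA must remember the last 3 symbols (since which symbol is third-to-last isn't known until the input ends). Use one state per possible window of the last ≤3 symbols; accept from those whose window starts with `y`.
15 states suffice.
          x    y  
>  S0     S1   S2 
   S1     S3   S4 
   S2     S5   S6 
   S3     S7   S8 
   S4     S9  S10 
   S5    S11  S12 
   S6    S13  S14 
   S7     S7   S8 
   S8     S9  S10 
   S9    S11  S12 
   S10   S13  S14 
 * S11    S7   S8 
 * S12    S9  S10 
 * S13   S11  S12 
 * S14   S13  S14 
(> = start, * = accepting)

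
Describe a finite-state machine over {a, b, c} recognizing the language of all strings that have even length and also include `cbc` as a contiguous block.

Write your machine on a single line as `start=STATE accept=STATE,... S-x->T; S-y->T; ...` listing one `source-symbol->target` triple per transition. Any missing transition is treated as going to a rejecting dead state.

start=S0; accept=S7; S0-a->S1; S0-b->S1; S0-c->S2; S1-a->S0; S1-b->S0; S1-c->S3; S2-a->S0; S2-b->S4; S2-c->S3; S3-a->S1; S3-b->S5; S3-c->S2; S4-a->S1; S4-b->S1; S4-c->S6; S5-a->S0; S5-b->S0; S5-c->S7; S6-a->S7; S6-b->S7; S6-c->S7; S7-a->S6; S7-b->S6; S7-c->S6

Handle the two conditions separately and then intersect. One (2 states) tracks the input length modulo 2; the other (4 states) tracks whether and how much of `cbc` has been seen. Each combined state is a pair, one component from each; accept when both components accept.
8 states suffice.
        a   b   c  
>  S0   S1  S1  S2 
   S1   S0  S0  S3 
   S2   S0  S4  S3 
   S3   S1  S5  S2 
   S4   S1  S1  S6 
   S5   S0  S0  S7 
   S6   S7  S7  S7 
 * S7   S6  S6  S6 
(> = start, * = accepting)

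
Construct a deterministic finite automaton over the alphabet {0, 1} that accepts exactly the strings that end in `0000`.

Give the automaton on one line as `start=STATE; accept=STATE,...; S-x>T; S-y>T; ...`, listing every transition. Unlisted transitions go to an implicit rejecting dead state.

Let each state record the length of the longest suffix of the input read so far that is also a prefix of `0000`. q1 means the last symbol is `0`; q2 means the last 2 symbols are `00`; q3 means the last 3 symbols are `000`; q4 means the last 4 symbols are `0000`. Accept only at q4, where the string currently ends in `0000`.
A 5-state machine:
        0   1  
>  q0   q1  q0 
   q1   q2  q0 
   q2   q3  q0 
   q3   q4  q0 
 * q4   q4  q0 
(> = start, * = accepting)

start=q0; accept=q4; q0-0>q1; q0-1>q0; q1-0>q2; q1-1>q0; q2-0>q3; q2-1>q0; q3-0>q4; q3-1>q0; q4-0>q4; q4-1>q0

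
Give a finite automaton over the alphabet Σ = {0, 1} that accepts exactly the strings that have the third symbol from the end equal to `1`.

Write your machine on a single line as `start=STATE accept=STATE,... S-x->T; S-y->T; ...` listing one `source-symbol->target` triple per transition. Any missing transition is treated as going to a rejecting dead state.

A DFA must remember the last 3 symbols (since which symbol is third-to-last isn't known until the input ends). Use one state per possible window of the last ≤3 symbols; accept from those whose window starts with `1`.
With 15 states:
          0    1  
>  s0     s1   s2 
   s1     s3   s4 
   s2     s5   s6 
   s3     s7   s8 
   s4     s9  s10 
   s5    s11  s12 
   s6    s13  s14 
   s7     s7   s8 
   s8     s9  s10 
   s9    s11  s12 
   s10   s13  s14 
 * s11    s7   s8 
 * s12    s9  s10 
 * s13   s11  s12 
 * s14   s13  s14 
(> = start, * = accepting)

start=s0; accept=s11,s12,s13,s14; s0-0->s1; s0-1->s2; s1-0->s3; s1-1->s4; s2-0->s5; s2-1->s6; s3-0->s7; s3-1->s8; s4-0->s9; s4-1->s10; s5-0->s11; s5-1->s12; s6-0->s13; s6-1->s14; s7-0->s7; s7-1->s8; s8-0->s9; s8-1->s10; s9-0->s11; s9-1->s12; s10-0->s13; s10-1->s14; s11-0->s7; s11-1->s8; s12-0->s9; s12-1->s10; s13-0->s11; s13-1->s12; s14-0->s13; s14-1->s14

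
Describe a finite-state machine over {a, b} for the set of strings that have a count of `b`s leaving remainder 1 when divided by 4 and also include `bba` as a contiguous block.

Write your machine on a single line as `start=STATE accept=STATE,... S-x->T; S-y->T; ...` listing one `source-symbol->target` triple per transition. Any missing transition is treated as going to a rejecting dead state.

start=S0; accept=S14; S0-a->S0; S0-b->S1; S1-a->S2; S1-b->S3; S2-a->S2; S2-b->S4; S3-a->S5; S3-b->S6; S4-a->S7; S4-b->S6; S5-a->S5; S5-b->S8; S6-a->S8; S6-b->S9; S7-a->S7; S7-b->S10; S8-a->S8; S8-b->S11; S9-a->S11; S9-b->S12; S10-a->S13; S10-b->S9; S11-a->S11; S11-b->S14; S12-a->S14; S12-b->S3; S13-a->S13; S13-b->S15; S14-a->S14; S14-b->S5; S15-a->S0; S15-b->S12

Handle the two conditions separately and then intersect. One (4 states) tracks the count of `b`s modulo 4; the other (4 states) tracks whether and how much of `bba` has been seen. Each combined state is a pair, one component from each; accept when both components accept.
With 16 states:
          a    b  
>  S0     S0   S1 
   S1     S2   S3 
   S2     S2   S4 
   S3     S5   S6 
   S4     S7   S6 
   S5     S5   S8 
   S6     S8   S9 
   S7     S7  S10 
   S8     S8  S11 
   S9    S11  S12 
   S10   S13   S9 
   S11   S11  S14 
   S12   S14   S3 
   S13   S13  S15 
 * S14   S14   S5 
   S15    S0  S12 
(> = start, * = accepting)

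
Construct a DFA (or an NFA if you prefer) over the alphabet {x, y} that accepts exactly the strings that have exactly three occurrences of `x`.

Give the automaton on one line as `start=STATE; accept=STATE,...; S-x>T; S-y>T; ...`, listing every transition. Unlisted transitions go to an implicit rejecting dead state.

Count `x`s, saturating at 4: states A through D mean 0 through 3 `x`s seen; E means more than 3. Each `x` increments (capped at E); other symbols loop. Accept from {D}.
With 5 states:
       x  y 
>  A   B  A 
   B   C  B 
   C   D  C 
 * D   E  D 
   E   E  E 
(> = start, * = accepting)

start=A; accept=D; A-x>B; A-y>A; B-x>C; B-y>B; C-x>D; C-y>C; D-x>E; D-y>D; E-x>E; E-y>E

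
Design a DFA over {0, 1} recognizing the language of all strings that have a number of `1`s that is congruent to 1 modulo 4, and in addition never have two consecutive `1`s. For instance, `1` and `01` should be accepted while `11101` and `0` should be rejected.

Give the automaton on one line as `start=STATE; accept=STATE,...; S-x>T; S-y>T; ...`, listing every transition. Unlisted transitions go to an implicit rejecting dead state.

Run two small machines in parallel and take their product. The first has 4 states tracking the count of `1`s modulo 4; the second has 3 states tracking partial matches of the forbidden pattern `11`. A product state is a pair (one from each), accepting exactly when both do.
With 12 states:
          0    1  
>  S0     S0   S1 
 * S1     S2   S3 
 * S2     S2   S4 
   S3     S3   S5 
   S4     S6   S5 
   S5     S5   S7 
   S6     S6   S8 
   S7     S7   S9 
   S8    S10   S7 
   S9     S9   S3 
   S10   S10  S11 
   S11    S0   S9 
(> = start, * = accepting)

start=S0; accept=S1,S2; S0-0>S0; S0-1>S1; S1-0>S2; S1-1>S3; S2-0>S2; S2-1>S4; S3-0>S3; S3-1>S5; S4-0>S6; S4-1>S5; S5-0>S5; S5-1>S7; S6-0>S6; S6-1>S8; S7-0>S7; S7-1>S9; S8-0>S10; S8-1>S7; S9-0>S9; S9-1>S3; S10-0>S10; S10-1>S11; S11-0>S0; S11-1>S9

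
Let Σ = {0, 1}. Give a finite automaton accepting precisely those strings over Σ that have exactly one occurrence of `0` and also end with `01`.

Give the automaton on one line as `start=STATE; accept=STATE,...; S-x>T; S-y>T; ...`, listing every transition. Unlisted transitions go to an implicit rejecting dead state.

Handle the two conditions separately and then intersect. The first has 3 states tracking the count of `0`s, saturating at 2; the second has 3 states tracking how much of the suffix `01` has currently been matched. A product state is a pair (one from each), accepting exactly when both do. After merging equivalent states the machine shrinks.
        0   1  
>  s0   s1  s0 
   s1   s2  s3 
   s2   s2  s2 
 * s3   s2  s2 
(> = start, * = accepting)

start=s0; accept=s3; s0-0>s1; s0-1>s0; s1-0>s2; s1-1>s3; s2-0>s2; s2-1>s2; s3-0>s2; s3-1>s2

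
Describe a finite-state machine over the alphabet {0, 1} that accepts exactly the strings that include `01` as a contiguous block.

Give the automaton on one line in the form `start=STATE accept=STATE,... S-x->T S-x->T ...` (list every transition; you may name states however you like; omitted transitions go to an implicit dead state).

Track how much of `01` has been matched so far: state q0 is no progress, q2 is the absorbing accept state reached once `01` has occurred. Intermediate states record partial matches; on a mismatch, fall back to the longest reusable overlap.
3 states suffice.
        0   1  
>  q0   q1  q0 
   q1   q1  q2 
 * q2   q2  q2 
(> = start, * = accepting)

start=q0 accept=q2 q0-0->q1 q0-1->q0 q1-0->q1 q1-1->q2 q2-0->q2 q2-1->q2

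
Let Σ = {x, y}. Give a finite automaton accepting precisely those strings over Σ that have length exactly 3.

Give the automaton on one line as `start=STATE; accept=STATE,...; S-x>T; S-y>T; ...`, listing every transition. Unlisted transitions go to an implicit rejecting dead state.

We only need to distinguish lengths 0, 1, …, 3, and '>3'. Chain q0 → q1 → q2 → q3 → q4 on every symbol, with q4 looping. Accepting states: {q3}.
        x   y  
>  q0   q1  q1 
   q1   q2  q2 
   q2   q3  q3 
 * q3   q4  q4 
   q4   q4  q4 
(> = start, * = accepting)

start=q0; accept=q3; q0-x>q1; q0-y>q1; q1-x>q2; q1-y>q2; q2-x>q3; q2-y>q3; q3-x>q4; q3-y>q4; q4-x>q4; q4-y>q4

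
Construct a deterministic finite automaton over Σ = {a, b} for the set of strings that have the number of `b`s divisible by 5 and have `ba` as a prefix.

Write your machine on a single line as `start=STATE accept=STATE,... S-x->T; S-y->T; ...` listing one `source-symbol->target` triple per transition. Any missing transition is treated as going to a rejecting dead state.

start=q0; accept=q7; q0-a->q1; q0-b->q2; q1-a->q1; q1-b->q1; q2-a->q3; q2-b->q1; q3-a->q3; q3-b->q4; q4-a->q4; q4-b->q5; q5-a->q5; q5-b->q6; q6-a->q6; q6-b->q7; q7-a->q7; q7-b->q3

Build one automaton per condition and run them in lockstep. The first has 5 states tracking the count of `b`s modulo 5; the second has 4 states tracking whether the input so far still matches the prefix `ba`. A product state is a pair (one from each), accepting exactly when both do. Minimizing collapses redundant product states.
8 states suffice.
        a   b  
>  q0   q1  q2 
   q1   q1  q1 
   q2   q3  q1 
   q3   q3  q4 
   q4   q4  q5 
   q5   q5  q6 
   q6   q6  q7 
 * q7   q7  q3 
(> = start, * = accepting)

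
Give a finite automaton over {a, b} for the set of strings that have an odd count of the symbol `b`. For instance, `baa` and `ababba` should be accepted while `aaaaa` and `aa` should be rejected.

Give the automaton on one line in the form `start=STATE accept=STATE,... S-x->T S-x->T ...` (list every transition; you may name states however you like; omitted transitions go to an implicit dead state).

start=q0 accept=q1 q0-a->q0 q0-b->q1 q1-a->q1 q1-b->q0

The only thing that matters is how many `b`s have appeared, reduced mod 2. Use one state per residue: q0 for 0, …, q1 for 1. Reading `b` moves to the next residue; anything else stays put. q1 is accepting.
        a   b  
>  q0   q0  q1 
 * q1   q1  q0 
(> = start, * = accepting)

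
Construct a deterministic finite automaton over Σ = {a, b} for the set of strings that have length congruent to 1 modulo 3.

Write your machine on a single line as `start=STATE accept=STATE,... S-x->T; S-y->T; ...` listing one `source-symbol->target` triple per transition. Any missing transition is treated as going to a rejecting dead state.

Count input length modulo 3: every symbol advances one step around the cycle q0 → q1 → q2 → q0. Accept at q1.
A 3-state machine:
        a   b  
>  q0   q1  q1 
 * q1   q2  q2 
   q2   q0  q0 
(> = start, * = accepting)

start=q0; accept=q1; q0-a->q1; q0-b->q1; q1-a->q2; q1-b->q2; q2-a->q0; q2-b->q0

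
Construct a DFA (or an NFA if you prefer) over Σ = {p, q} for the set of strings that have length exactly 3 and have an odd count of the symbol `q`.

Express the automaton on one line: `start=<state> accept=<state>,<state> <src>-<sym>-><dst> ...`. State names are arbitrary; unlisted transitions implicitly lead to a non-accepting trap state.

start=s0 accept=s6 s0-p->s1 s0-q->s2 s1-p->s3 s1-q->s4 s2-p->s4 s2-q->s3 s3-p->s5 s3-q->s6 s4-p->s6 s4-q->s5 s5-p->s5 s5-q->s5 s6-p->s5 s6-q->s5

Run two small machines in parallel and take their product. The first has 5 states tracking the input length, saturating at 4; the second has 2 states tracking the count of `q`s modulo 2. A product state is a pair (one from each), accepting exactly when both do. After merging equivalent states the machine shrinks.
7 states suffice.
        p   q  
>  s0   s1  s2 
   s1   s3  s4 
   s2   s4  s3 
   s3   s5  s6 
   s4   s6  s5 
   s5   s5  s5 
 * s6   s5  s5 
(> = start, * = accepting)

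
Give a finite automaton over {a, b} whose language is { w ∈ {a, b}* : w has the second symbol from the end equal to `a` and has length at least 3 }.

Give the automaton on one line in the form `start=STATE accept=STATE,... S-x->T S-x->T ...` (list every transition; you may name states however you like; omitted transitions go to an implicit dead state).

start=s0 accept=s3,s4 s0-a->s1 s0-b->s1 s1-a->s2 s1-b->s1 s2-a->s3 s2-b->s4 s3-a->s3 s3-b->s4 s4-a->s2 s4-b->s1

Run two small machines in parallel and take their product. One (7 states) tracks the last 2 symbols read; the other (5 states) tracks the input length, saturating at 4. Each combined state is a pair, one component from each; accept when both components accept. After merging equivalent states the machine shrinks.
5 states suffice.
        a   b  
>  s0   s1  s1 
   s1   s2  s1 
   s2   s3  s4 
 * s3   s3  s4 
 * s4   s2  s1 
(> = start, * = accepting)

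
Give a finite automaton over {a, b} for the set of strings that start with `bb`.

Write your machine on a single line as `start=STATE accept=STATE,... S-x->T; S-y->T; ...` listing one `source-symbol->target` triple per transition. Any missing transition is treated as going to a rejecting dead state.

start=S0; accept=S2; S0-a->S3; S0-b->S1; S1-a->S3; S1-b->S2; S2-a->S2; S2-b->S2; S3-a->S3; S3-b->S3

Check the first 2 symbols one by one: S0 through S1 record how many have matched `bb` so far; any wrong symbol goes to the dead state S3. After all 2 match we enter the accepting sink S2.
4 states suffice.
        a   b  
>  S0   S3  S1 
   S1   S3  S2 
 * S2   S2  S2 
   S3   S3  S3 
(> = start, * = accepting)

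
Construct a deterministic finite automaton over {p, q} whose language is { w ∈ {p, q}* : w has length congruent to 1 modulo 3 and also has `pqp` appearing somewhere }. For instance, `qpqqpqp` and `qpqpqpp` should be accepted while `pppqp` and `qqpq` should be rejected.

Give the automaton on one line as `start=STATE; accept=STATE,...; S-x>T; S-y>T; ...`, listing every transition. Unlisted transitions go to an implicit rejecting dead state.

start=A; accept=K; A-p>B; A-q>C; B-p>D; B-q>E; C-p>D; C-q>F; D-p>G; D-q>H; E-p>I; E-q>A; F-p>G; F-q>A; G-p>B; G-q>J; H-p>K; H-q>C; I-p>K; I-q>K; J-p>L; J-q>F; K-p>L; K-q>L; L-p>I; L-q>I

Handle the two conditions separately and then intersect. The first has 3 states tracking the input length modulo 3; the second has 4 states tracking whether and how much of `pqp` has been seen. A product state is a pair (one from each), accepting exactly when both do.
With 12 states:
       p  q 
>  A   B  C 
   B   D  E 
   C   D  F 
   D   G  H 
   E   I  A 
   F   G  A 
   G   B  J 
   H   K  C 
   I   K  K 
   J   L  F 
 * K   L  L 
   L   I  I 
(> = start, * = accepting)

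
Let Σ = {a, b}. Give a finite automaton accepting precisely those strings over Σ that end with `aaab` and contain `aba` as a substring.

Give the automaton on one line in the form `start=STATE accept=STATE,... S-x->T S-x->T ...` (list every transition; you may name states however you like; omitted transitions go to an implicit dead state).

start=q0 accept=q7 q0-a->q1 q0-b->q0 q1-a->q1 q1-b->q2 q2-a->q3 q2-b->q0 q3-a->q4 q3-b->q5 q4-a->q6 q4-b->q5 q5-a->q3 q5-b->q5 q6-a->q6 q6-b->q7 q7-a->q3 q7-b->q5

Build one automaton per condition and run them in lockstep. The first has 5 states tracking how much of the suffix `aaab` has currently been matched; the second has 4 states tracking whether and how much of `aba` has been seen. A product state is a pair (one from each), accepting exactly when both do. Minimizing collapses redundant product states.
With 8 states:
        a   b  
>  q0   q1  q0 
   q1   q1  q2 
   q2   q3  q0 
   q3   q4  q5 
   q4   q6  q5 
   q5   q3  q5 
   q6   q6  q7 
 * q7   q3  q5 
(> = start, * = accepting)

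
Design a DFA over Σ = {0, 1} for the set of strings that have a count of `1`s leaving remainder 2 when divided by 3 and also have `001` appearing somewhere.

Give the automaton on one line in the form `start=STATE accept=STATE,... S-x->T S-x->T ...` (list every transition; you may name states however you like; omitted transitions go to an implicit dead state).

Build one automaton per condition and run them in lockstep. The first has 3 states tracking the count of `1`s modulo 3; the second has 4 states tracking whether and how much of `001` has been seen. A product state is a pair (one from each), accepting exactly when both do. After merging equivalent states the machine shrinks.
10 states suffice.
       0  1 
>  A   B  C 
   B   D  C 
   C   E  F 
   D   D  G 
   E   G  F 
   F   H  A 
   G   G  I 
   H   J  A 
 * I   I  D 
   J   J  D 
(> = start, * = accepting)

start=A accept=I A-0->B A-1->C B-0->D B-1->C C-0->E C-1->F D-0->D D-1->G E-0->G E-1->F F-0->H F-1->A G-0->G G-1->I H-0->J H-1->A I-0->I I-1->D J-0->J J-1->D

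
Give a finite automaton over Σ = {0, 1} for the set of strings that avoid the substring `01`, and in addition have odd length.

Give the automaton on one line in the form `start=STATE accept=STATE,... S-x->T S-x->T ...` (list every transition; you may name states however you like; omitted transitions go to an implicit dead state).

Build one automaton per condition and run them in lockstep. The first has 3 states tracking partial matches of the forbidden pattern `01`; the second has 2 states tracking the input length modulo 2. A product state is a pair (one from each), accepting exactly when both do. Equivalent product states are then merged.
A 5-state machine:
        0   1  
>  S0   S1  S2 
 * S1   S3  S4 
 * S2   S3  S0 
   S3   S1  S4 
   S4   S4  S4 
(> = start, * = accepting)

start=S0 accept=S1,S2 S0-0->S1 S0-1->S2 S1-0->S3 S1-1->S4 S2-0->S3 S2-1->S0 S3-0->S1 S3-1->S4 S4-0->S4 S4-1->S4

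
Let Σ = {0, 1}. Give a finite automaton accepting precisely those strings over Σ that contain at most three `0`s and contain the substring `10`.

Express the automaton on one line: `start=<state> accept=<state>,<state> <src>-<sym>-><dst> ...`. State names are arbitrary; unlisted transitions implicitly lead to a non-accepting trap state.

Build one automaton per condition and run them in lockstep. One (5 states) tracks the count of `0`s, saturating at 4; the other (3 states) tracks whether and how much of `10` has been seen. Each combined state is a pair, one component from each; accept when both components accept. Equivalent product states are then merged.
A 10-state machine:
        0   1  
>  s0   s1  s2 
   s1   s3  s4 
   s2   s5  s2 
   s3   s6  s7 
   s4   s8  s4 
 * s5   s8  s5 
   s6   s6  s6 
   s7   s9  s7 
 * s8   s9  s8 
 * s9   s6  s9 
(> = start, * = accepting)

start=s0 accept=s5,s8,s9 s0-0->s1 s0-1->s2 s1-0->s3 s1-1->s4 s2-0->s5 s2-1->s2 s3-0->s6 s3-1->s7 s4-0->s8 s4-1->s4 s5-0->s8 s5-1->s5 s6-0->s6 s6-1->s6 s7-0->s9 s7-1->s7 s8-0->s9 s8-1->s8 s9-0->s6 s9-1->s9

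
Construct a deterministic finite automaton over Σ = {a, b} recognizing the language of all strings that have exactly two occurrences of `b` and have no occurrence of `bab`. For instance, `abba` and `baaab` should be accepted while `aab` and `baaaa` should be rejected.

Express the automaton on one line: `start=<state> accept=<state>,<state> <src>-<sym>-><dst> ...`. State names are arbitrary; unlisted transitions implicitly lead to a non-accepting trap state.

start=s0 accept=s3,s6,s9 s0-a->s0 s0-b->s1 s1-a->s2 s1-b->s3 s2-a->s4 s2-b->s5 s3-a->s6 s3-b->s7 s4-a->s4 s4-b->s3 s5-a->s5 s5-b->s8 s6-a->s9 s6-b->s8 s7-a->s10 s7-b->s7 s8-a->s8 s8-b->s8 s9-a->s9 s9-b->s7 s10-a->s11 s10-b->s8 s11-a->s11 s11-b->s7

Build one automaton per condition and run them in lockstep. One (4 states) tracks the count of `b`s, saturating at 3; the other (4 states) tracks partial matches of the forbidden pattern `bab`. Each combined state is a pair, one component from each; accept when both components accept.
With 12 states:
          a    b  
>  s0     s0   s1 
   s1     s2   s3 
   s2     s4   s5 
 * s3     s6   s7 
   s4     s4   s3 
   s5     s5   s8 
 * s6     s9   s8 
   s7    s10   s7 
   s8     s8   s8 
 * s9     s9   s7 
   s10   s11   s8 
   s11   s11   s7 
(> = start, * = accepting)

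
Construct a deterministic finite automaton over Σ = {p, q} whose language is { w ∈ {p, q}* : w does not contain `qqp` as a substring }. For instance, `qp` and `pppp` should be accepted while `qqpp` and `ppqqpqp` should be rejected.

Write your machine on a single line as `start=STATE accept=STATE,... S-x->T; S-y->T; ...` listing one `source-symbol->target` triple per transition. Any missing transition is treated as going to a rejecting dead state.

start=A; accept=A,B,C; A-p->A; A-q->B; B-p->A; B-q->C; C-p->D; C-q->C; D-p->D; D-q->D

This is the complement of 'contains `qqp`'. Use the same substring-matching states — A through D holding how much of `qqp` has just been matched — but flip the accepting set: everything except the trap D accepts.
4 states suffice.
       p  q 
>* A   A  B 
 * B   A  C 
 * C   D  C 
   D   D  D 
(> = start, * = accepting)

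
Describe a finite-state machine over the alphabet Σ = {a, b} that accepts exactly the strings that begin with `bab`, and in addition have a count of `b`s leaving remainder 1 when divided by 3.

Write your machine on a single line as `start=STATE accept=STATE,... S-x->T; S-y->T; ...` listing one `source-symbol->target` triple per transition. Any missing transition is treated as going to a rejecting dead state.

start=q0; accept=q6; q0-a->q1; q0-b->q2; q1-a->q1; q1-b->q1; q2-a->q3; q2-b->q1; q3-a->q1; q3-b->q4; q4-a->q4; q4-b->q5; q5-a->q5; q5-b->q6; q6-a->q6; q6-b->q4

Handle the two conditions separately and then intersect. The first has 5 states tracking whether the input so far still matches the prefix `bab`; the second has 3 states tracking the count of `b`s modulo 3. A product state is a pair (one from each), accepting exactly when both do. Minimizing collapses redundant product states.
With 7 states:
        a   b  
>  q0   q1  q2 
   q1   q1  q1 
   q2   q3  q1 
   q3   q1  q4 
   q4   q4  q5 
   q5   q5  q6 
 * q6   q6  q4 
(> = start, * = accepting)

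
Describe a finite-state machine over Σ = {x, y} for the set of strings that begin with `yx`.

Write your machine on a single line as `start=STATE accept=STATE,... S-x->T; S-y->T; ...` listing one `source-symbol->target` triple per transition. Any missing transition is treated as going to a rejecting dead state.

Check the first 2 symbols one by one: q0 through q1 record how many have matched `yx` so far; any wrong symbol goes to the dead state q3. After all 2 match we enter the accepting sink q2.
A 4-state machine:
        x   y  
>  q0   q3  q1 
   q1   q2  q3 
 * q2   q2  q2 
   q3   q3  q3 
(> = start, * = accepting)

start=q0; accept=q2; q0-x->q3; q0-y->q1; q1-x->q2; q1-y->q3; q2-x->q2; q2-y->q2; q3-x->q3; q3-y->q3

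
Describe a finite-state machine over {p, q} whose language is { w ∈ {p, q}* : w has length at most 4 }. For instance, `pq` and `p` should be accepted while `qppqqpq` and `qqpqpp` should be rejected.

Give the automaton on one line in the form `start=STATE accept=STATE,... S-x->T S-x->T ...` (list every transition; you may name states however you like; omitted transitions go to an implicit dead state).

We only need to distinguish lengths 0, 1, …, 4, and '>4'. Chain s0 → s1 → s2 → s3 → s4 → s5 on every symbol, with s5 looping. Accepting states: {s0, s1, s2, s3, s4}.
        p   q  
>* s0   s1  s1 
 * s1   s2  s2 
 * s2   s3  s3 
 * s3   s4  s4 
 * s4   s5  s5 
   s5   s5  s5 
(> = start, * = accepting)

start=s0 accept=s0,s1,s2,s3,s4 s0-p->s1 s0-q->s1 s1-p->s2 s1-q->s2 s2-p->s3 s2-q->s3 s3-p->s4 s3-q->s4 s4-p->s5 s4-q->s5 s5-p->s5 s5-q->s5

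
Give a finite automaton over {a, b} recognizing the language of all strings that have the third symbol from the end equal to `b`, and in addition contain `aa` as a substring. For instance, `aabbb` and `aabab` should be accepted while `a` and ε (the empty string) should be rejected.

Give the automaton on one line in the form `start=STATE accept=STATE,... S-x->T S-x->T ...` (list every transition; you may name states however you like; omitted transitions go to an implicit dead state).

start=q0 accept=q6,q9,q10,q11 q0-a->q1 q0-b->q2 q1-a->q3 q1-b->q2 q2-a->q4 q2-b->q2 q3-a->q3 q3-b->q5 q4-a->q6 q4-b->q2 q5-a->q7 q5-b->q8 q6-a->q3 q6-b->q5 q7-a->q6 q7-b->q9 q8-a->q10 q8-b->q11 q9-a->q7 q9-b->q8 q10-a->q6 q10-b->q9 q11-a->q10 q11-b->q11

Run two small machines in parallel and take their product. One (15 states) tracks the last 3 symbols read; the other (3 states) tracks whether and how much of `aa` has been seen. Each combined state is a pair, one component from each; accept when both components accept. Minimizing collapses redundant product states.
With 12 states:
          a    b  
>  q0     q1   q2 
   q1     q3   q2 
   q2     q4   q2 
   q3     q3   q5 
   q4     q6   q2 
   q5     q7   q8 
 * q6     q3   q5 
   q7     q6   q9 
   q8    q10  q11 
 * q9     q7   q8 
 * q10    q6   q9 
 * q11   q10  q11 
(> = start, * = accepting)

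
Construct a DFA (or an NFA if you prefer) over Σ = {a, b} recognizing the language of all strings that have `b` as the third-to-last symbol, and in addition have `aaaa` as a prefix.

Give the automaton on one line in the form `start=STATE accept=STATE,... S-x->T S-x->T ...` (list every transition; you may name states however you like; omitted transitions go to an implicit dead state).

start=S0 accept=S20,S21,S22,S23 S0-a->S1 S0-b->S2 S1-a->S3 S1-b->S4 S2-a->S5 S2-b->S6 S3-a->S7 S3-b->S8 S4-a->S9 S4-b->S10 S5-a->S11 S5-b->S12 S6-a->S13 S6-b->S14 S7-a->S15 S7-b->S8 S8-a->S9 S8-b->S10 S9-a->S11 S9-b->S12 S10-a->S13 S10-b->S14 S11-a->S16 S11-b->S8 S12-a->S9 S12-b->S10 S13-a->S11 S13-b->S12 S14-a->S13 S14-b->S14 S15-a->S15 S15-b->S17 S16-a->S16 S16-b->S8 S17-a->S18 S17-b->S19 S18-a->S20 S18-b->S21 S19-a->S22 S19-b->S23 S20-a->S15 S20-b->S17 S21-a->S18 S21-b->S19 S22-a->S20 S22-b->S21 S23-a->S22 S23-b->S23

Handle the two conditions separately and then intersect. The first has 15 states tracking the last 3 symbols read; the second has 6 states tracking whether the input so far still matches the prefix `aaaa`. A product state is a pair (one from each), accepting exactly when both do.
A 24-state machine:
          a    b  
>  S0     S1   S2 
   S1     S3   S4 
   S2     S5   S6 
   S3     S7   S8 
   S4     S9  S10 
   S5    S11  S12 
   S6    S13  S14 
   S7    S15   S8 
   S8     S9  S10 
   S9    S11  S12 
   S10   S13  S14 
   S11   S16   S8 
   S12    S9  S10 
   S13   S11  S12 
   S14   S13  S14 
   S15   S15  S17 
   S16   S16   S8 
   S17   S18  S19 
   S18   S20  S21 
   S19   S22  S23 
 * S20   S15  S17 
 * S21   S18  S19 
 * S22   S20  S21 
 * S23   S22  S23 
(> = start, * = accepting)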